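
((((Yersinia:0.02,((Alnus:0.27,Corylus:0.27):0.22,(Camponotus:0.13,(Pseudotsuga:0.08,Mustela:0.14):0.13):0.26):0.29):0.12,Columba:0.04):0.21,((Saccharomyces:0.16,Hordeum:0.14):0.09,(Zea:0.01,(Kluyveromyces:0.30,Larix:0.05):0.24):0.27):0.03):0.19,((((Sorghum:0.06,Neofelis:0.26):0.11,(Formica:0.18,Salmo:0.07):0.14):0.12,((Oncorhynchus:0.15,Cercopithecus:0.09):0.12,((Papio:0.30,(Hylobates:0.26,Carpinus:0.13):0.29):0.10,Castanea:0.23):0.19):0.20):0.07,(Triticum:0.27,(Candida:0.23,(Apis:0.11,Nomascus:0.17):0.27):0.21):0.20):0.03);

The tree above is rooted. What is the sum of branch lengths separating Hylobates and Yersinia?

1.68

The path runs Hylobates → … → MRCA → … → Yersinia; the MRCA is the root of the tree.
Branch lengths along that path: 0.26 + 0.29 + 0.10 + 0.19 + 0.20 + 0.07 + 0.03 + 0.19 + 0.21 + 0.12 + 0.02 = 1.68.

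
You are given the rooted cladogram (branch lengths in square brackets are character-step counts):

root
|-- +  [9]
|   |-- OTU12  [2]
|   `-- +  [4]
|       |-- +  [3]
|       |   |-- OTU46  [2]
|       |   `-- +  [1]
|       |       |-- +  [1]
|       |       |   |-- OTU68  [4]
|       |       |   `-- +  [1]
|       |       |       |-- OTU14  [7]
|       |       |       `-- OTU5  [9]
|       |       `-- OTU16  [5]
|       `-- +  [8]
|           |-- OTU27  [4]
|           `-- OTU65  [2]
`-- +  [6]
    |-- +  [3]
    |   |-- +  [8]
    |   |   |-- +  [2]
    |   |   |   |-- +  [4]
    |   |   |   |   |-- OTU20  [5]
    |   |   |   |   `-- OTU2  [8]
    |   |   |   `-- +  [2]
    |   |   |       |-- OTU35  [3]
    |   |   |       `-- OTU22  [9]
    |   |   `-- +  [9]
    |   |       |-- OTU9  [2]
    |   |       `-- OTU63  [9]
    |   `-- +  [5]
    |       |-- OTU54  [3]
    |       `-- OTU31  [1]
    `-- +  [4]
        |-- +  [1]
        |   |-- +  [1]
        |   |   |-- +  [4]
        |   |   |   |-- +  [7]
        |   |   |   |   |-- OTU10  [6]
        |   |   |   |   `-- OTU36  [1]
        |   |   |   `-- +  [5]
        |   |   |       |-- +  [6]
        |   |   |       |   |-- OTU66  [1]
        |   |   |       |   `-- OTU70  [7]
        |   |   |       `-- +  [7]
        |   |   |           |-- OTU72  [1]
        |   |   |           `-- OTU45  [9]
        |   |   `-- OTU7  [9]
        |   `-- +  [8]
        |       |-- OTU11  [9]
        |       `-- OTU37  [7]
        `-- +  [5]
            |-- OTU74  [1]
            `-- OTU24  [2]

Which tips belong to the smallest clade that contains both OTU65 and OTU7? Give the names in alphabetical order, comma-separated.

Tracing OTU65: it sits inside (OTU27,OTU65).
Tracing OTU7: it sits inside (((OTU10,OTU36),((OTU66,OTU70),(OTU72,OTU45))),OTU7).
The smallest clade enclosing both is the whole tree (their MRCA is the root), so the answer is all 27 tips in alphabetical order.

OTU10, OTU11, OTU12, OTU14, OTU16, OTU2, OTU20, OTU22, OTU24, OTU27, OTU31, OTU35, OTU36, OTU37, OTU45, OTU46, OTU5, OTU54, OTU63, OTU65, OTU66, OTU68, OTU7, OTU70, OTU72, OTU74, OTU9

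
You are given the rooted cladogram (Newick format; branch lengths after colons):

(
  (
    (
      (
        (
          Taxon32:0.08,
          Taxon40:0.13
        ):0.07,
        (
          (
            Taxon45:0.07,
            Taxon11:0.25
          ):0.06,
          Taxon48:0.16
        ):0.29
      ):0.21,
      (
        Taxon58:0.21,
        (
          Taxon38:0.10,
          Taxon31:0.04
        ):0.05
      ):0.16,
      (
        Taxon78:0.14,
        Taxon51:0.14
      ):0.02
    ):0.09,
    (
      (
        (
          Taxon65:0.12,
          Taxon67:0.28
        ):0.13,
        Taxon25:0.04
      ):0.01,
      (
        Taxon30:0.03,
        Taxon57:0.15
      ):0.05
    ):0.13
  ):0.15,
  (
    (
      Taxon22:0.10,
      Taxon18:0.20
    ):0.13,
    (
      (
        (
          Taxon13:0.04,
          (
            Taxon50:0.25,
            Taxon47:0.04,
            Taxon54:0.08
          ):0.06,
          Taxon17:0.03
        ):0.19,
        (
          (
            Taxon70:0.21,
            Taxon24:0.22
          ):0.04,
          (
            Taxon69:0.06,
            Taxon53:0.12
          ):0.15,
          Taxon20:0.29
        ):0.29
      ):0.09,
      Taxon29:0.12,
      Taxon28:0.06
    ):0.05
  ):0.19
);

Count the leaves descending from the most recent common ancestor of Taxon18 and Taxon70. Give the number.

14

The MRCA of Taxon18 and Taxon70 is the node subtending ((Taxon22,Taxon18),(((Taxon13,(Taxon50,Taxon47,Taxon54),Taxon17),((Taxon70,Taxon24),(Taxon69,Taxon53),Taxon20)),Taxon29,Taxon28)).
That clade contains 14 terminal taxa: Taxon13, Taxon17, Taxon18, Taxon20, Taxon22, Taxon24, Taxon28, Taxon29, Taxon47, Taxon50, Taxon53, Taxon54, Taxon69, Taxon70.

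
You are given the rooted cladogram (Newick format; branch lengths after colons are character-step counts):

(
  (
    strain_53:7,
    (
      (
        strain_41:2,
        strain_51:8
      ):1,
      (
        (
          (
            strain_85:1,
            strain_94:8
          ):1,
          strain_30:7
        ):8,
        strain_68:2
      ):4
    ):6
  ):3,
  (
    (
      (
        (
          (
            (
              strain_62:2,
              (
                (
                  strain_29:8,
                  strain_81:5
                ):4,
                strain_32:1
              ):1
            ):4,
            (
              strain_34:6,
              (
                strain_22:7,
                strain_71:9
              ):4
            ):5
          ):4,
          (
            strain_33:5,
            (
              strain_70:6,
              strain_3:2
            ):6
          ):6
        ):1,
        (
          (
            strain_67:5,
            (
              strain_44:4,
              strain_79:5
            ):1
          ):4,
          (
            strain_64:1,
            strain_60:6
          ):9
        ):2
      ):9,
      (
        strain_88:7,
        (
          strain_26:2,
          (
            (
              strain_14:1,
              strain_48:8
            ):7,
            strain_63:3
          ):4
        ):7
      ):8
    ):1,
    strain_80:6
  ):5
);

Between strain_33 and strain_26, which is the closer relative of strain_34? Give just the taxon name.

strain_33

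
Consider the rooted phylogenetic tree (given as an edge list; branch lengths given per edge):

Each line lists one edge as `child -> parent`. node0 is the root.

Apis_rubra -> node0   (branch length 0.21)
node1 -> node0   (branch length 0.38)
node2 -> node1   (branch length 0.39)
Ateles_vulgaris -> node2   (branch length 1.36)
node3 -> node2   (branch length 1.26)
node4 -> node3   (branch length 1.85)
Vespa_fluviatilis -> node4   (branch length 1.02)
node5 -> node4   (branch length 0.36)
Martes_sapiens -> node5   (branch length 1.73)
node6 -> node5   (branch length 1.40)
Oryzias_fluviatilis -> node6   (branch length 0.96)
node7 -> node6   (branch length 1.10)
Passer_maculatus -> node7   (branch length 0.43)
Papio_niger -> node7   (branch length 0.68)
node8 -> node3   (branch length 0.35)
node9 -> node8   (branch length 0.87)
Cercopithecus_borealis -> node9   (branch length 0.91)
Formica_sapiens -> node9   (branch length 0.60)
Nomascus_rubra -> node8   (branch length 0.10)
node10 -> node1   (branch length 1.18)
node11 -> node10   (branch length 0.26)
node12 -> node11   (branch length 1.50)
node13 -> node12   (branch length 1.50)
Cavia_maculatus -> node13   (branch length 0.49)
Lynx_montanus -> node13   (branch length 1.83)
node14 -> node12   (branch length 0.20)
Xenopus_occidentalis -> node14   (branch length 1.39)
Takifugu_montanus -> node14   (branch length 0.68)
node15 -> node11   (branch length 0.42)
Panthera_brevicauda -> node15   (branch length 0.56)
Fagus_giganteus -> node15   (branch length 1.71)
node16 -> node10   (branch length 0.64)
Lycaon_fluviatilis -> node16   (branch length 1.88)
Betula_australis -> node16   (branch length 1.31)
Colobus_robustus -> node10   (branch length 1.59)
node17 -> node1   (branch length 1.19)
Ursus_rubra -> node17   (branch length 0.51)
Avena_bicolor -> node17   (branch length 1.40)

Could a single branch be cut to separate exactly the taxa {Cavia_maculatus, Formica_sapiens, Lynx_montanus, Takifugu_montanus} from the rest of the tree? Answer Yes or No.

The MRCA of the listed taxa subtends ((Ateles_vulgaris,((Vespa_fluviatilis,(Martes_sapiens,(Oryzias_fluviatilis,(Passer_maculatus,Papio_niger)))),((Cercopithecus_borealis,Formica_sapiens),Nomascus_rubra))),((((Cavia_maculatus,Lynx_montanus),(Xenopus_occidentalis,Takifugu_montanus)),(Panthera_brevicauda,Fagus_giganteus)),(Lycaon_fluviatilis,Betula_australis),Colobus_robustus),(Ursus_rubra,Avena_bicolor)).
That clade also contains Ateles_vulgaris, Avena_bicolor, Betula_australis, Cercopithecus_borealis, Colobus_robustus, Fagus_giganteus, Lycaon_fluviatilis, Martes_sapiens, Nomascus_rubra, Oryzias_fluviatilis, Panthera_brevicauda, Papio_niger, Passer_maculatus, Ursus_rubra, Vespa_fluviatilis, Xenopus_occidentalis, which are not in the proposed group, so the group is not monophyletic.

No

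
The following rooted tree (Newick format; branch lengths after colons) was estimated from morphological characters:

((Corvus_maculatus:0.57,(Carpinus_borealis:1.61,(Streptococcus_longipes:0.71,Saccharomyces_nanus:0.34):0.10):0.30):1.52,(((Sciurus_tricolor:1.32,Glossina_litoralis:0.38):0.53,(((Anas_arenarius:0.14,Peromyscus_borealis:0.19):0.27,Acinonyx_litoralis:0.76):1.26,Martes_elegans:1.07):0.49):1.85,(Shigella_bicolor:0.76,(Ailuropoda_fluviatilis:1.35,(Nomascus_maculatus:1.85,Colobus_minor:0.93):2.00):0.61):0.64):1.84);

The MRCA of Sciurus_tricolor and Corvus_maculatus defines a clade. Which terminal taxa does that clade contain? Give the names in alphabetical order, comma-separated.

Acinonyx_litoralis, Ailuropoda_fluviatilis, Anas_arenarius, Carpinus_borealis, Colobus_minor, Corvus_maculatus, Glossina_litoralis, Martes_elegans, Nomascus_maculatus, Peromyscus_borealis, Saccharomyces_nanus, Sciurus_tricolor, Shigella_bicolor, Streptococcus_longipes

Tracing Sciurus_tricolor: it sits inside (Sciurus_tricolor,Glossina_litoralis).
Tracing Corvus_maculatus: it sits inside (Corvus_maculatus,(Carpinus_borealis,(Streptococcus_longipes,Saccharomyces_nanus))).
The smallest clade enclosing both is the whole tree (their MRCA is the root), so the answer is all 14 tips in alphabetical order.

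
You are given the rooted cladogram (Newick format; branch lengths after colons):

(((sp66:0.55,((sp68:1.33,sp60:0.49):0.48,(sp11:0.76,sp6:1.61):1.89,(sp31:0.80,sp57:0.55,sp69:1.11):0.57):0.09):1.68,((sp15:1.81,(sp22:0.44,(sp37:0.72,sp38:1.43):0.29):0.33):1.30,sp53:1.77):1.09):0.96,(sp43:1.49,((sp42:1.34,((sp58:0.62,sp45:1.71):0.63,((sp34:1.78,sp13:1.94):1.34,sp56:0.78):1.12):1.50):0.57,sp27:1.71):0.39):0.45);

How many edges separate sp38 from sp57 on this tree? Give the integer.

The MRCA of sp38 and sp57 is the node subtending ((sp66,((sp68,sp60),(sp11,sp6),(sp31,sp57,sp69))),((sp15,(sp22,(sp37,sp38))),sp53)).
From sp38 up to that node: 5 branches. From sp57 up to the same node: 4 branches. Total: 5 + 4 = 9.

9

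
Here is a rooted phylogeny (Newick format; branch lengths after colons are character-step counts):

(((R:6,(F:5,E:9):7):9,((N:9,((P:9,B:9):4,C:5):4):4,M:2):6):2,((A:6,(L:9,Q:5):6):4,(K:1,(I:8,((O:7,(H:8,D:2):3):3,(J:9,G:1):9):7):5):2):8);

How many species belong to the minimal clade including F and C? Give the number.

The MRCA of F and C is the node subtending ((R,(F,E)),((N,((P,B),C)),M)).
That clade contains 8 terminal taxa: B, C, E, F, M, N, P, R.

8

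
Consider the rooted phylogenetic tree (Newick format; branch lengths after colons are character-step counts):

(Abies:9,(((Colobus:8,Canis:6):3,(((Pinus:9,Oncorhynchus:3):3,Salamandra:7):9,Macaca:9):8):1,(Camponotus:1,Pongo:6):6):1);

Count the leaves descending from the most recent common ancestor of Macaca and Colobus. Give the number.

6

The MRCA of Macaca and Colobus is the node subtending ((Colobus,Canis),(((Pinus,Oncorhynchus),Salamandra),Macaca)).
That clade contains 6 terminal taxa: Canis, Colobus, Macaca, Oncorhynchus, Pinus, Salamandra.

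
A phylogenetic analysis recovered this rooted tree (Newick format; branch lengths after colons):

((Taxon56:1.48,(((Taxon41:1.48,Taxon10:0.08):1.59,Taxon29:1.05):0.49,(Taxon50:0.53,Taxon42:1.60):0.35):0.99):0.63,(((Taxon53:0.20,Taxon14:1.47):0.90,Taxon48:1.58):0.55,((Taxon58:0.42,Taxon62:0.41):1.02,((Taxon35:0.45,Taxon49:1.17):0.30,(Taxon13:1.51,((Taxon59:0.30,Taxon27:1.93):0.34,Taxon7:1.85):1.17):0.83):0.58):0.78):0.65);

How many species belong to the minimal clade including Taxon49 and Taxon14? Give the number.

11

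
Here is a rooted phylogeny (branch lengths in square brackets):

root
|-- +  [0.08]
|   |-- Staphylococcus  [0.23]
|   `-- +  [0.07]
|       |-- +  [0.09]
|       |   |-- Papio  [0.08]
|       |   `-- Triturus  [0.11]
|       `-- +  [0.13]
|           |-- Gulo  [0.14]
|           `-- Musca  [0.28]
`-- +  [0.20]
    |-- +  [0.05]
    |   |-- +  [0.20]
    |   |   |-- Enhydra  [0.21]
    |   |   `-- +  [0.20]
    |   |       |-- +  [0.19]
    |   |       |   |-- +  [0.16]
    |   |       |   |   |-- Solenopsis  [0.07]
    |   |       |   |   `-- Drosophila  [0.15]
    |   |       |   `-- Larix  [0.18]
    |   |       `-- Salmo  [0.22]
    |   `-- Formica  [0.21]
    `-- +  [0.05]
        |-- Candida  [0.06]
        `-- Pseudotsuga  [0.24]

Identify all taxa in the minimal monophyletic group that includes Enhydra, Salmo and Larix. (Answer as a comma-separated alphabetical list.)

Drosophila, Enhydra, Larix, Salmo, Solenopsis

Tracing Enhydra: it sits inside (Enhydra,(((Solenopsis,Drosophila),Larix),Salmo)).
Tracing Salmo: it sits inside (((Solenopsis,Drosophila),Larix),Salmo).
Tracing Larix: it sits inside ((Solenopsis,Drosophila),Larix).
The smallest clade enclosing all 3 is (Enhydra,(((Solenopsis,Drosophila),Larix),Salmo)); the answer is its 5 terminal taxa in alphabetical order.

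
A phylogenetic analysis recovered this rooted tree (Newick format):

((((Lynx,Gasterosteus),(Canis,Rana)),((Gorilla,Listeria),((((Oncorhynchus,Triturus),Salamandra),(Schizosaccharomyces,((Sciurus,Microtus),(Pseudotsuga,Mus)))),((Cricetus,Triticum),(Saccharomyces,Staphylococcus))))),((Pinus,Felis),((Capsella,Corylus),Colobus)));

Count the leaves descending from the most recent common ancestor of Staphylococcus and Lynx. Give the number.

18

The MRCA of Staphylococcus and Lynx is the node subtending (((Lynx,Gasterosteus),(Canis,Rana)),((Gorilla,Listeria),((((Oncorhynchus,Triturus),Salamandra),(Schizosaccharomyces,((Sciurus,Microtus),(Pseudotsuga,Mus)))),((Cricetus,Triticum),(Saccharomyces,Staphylococcus))))).
That clade contains 18 terminal taxa: Canis, Cricetus, Gasterosteus, Gorilla, Listeria, Lynx, Microtus, Mus, Oncorhynchus, Pseudotsuga, Rana, Saccharomyces, Salamandra, Schizosaccharomyces, Sciurus, Staphylococcus, Triticum, Triturus.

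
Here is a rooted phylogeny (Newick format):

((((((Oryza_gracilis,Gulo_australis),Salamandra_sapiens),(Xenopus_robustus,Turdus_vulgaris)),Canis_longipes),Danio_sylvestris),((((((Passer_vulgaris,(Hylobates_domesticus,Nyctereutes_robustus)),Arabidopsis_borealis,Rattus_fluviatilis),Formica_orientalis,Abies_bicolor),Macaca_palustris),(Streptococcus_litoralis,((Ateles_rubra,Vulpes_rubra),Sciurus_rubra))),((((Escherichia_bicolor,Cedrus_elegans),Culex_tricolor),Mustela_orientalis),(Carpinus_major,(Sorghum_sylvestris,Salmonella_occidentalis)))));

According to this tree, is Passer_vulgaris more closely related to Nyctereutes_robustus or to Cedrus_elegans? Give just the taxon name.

Nyctereutes_robustus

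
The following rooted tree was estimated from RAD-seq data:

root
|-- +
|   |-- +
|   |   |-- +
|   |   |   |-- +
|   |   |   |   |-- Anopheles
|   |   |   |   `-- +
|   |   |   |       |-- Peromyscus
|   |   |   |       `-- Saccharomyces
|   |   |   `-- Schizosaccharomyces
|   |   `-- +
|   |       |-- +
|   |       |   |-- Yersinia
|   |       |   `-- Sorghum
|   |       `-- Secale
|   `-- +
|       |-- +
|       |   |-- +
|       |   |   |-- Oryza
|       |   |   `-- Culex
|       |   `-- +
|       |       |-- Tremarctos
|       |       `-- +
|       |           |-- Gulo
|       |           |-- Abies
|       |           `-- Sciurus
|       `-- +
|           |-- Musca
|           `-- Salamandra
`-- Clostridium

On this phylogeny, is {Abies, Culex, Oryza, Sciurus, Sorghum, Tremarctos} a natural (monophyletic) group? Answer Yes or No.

The MRCA of the listed taxa subtends ((((Anopheles,(Peromyscus,Saccharomyces)),Schizosaccharomyces),((Yersinia,Sorghum),Secale)),(((Oryza,Culex),(Tremarctos,(Gulo,Abies,Sciurus))),(Musca,Salamandra))).
That clade also contains Anopheles, Gulo, Musca, Peromyscus, Saccharomyces, Salamandra, Schizosaccharomyces, Secale, Yersinia, which are not in the proposed group, so the group is not monophyletic.

No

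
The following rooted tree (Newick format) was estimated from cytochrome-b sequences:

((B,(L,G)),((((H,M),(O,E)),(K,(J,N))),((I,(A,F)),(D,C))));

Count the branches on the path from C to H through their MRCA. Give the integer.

The MRCA of C and H is the node subtending ((((H,M),(O,E)),(K,(J,N))),((I,(A,F)),(D,C))).
From C up to that node: 3 branches. From H up to the same node: 4 branches. Total: 3 + 4 = 7.

7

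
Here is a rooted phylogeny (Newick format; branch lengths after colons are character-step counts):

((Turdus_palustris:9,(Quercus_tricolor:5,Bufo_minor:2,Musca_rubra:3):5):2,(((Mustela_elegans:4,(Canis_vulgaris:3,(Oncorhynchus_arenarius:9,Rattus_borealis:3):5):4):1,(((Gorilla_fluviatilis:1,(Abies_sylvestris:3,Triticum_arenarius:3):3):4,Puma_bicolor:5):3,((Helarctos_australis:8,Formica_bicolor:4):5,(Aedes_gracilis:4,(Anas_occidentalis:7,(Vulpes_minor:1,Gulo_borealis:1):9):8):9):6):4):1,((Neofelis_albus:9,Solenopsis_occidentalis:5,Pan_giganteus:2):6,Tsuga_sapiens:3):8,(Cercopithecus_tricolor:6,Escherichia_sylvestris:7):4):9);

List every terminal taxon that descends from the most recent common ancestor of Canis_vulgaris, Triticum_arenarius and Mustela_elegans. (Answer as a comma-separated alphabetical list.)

Abies_sylvestris, Aedes_gracilis, Anas_occidentalis, Canis_vulgaris, Formica_bicolor, Gorilla_fluviatilis, Gulo_borealis, Helarctos_australis, Mustela_elegans, Oncorhynchus_arenarius, Puma_bicolor, Rattus_borealis, Triticum_arenarius, Vulpes_minor

Tracing Canis_vulgaris: it sits inside (Canis_vulgaris,(Oncorhynchus_arenarius,Rattus_borealis)).
Tracing Triticum_arenarius: it sits inside (Abies_sylvestris,Triticum_arenarius).
Tracing Mustela_elegans: it sits inside (Mustela_elegans,(Canis_vulgaris,(Oncorhynchus_arenarius,Rattus_borealis))).
The smallest clade enclosing all 3 is ((Mustela_elegans,(Canis_vulgaris,(Oncorhynchus_arenarius,Rattus_borealis))),(((Gorilla_fluviatilis,(Abies_sylvestris,Triticum_arenarius)),Puma_bicolor),((Helarctos_australis,Formica_bicolor),(Aedes_gracilis,(Anas_occidentalis,(Vulpes_minor,Gulo_borealis)))))); the answer is its 14 terminal taxa in alphabetical order.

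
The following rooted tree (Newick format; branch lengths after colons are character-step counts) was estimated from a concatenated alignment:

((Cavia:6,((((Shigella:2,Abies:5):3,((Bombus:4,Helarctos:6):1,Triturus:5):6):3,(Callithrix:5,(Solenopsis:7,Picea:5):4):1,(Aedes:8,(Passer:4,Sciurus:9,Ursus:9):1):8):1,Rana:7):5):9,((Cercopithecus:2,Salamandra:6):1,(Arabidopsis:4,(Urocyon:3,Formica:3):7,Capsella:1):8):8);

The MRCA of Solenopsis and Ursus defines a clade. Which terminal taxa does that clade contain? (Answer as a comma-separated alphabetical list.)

Tracing Solenopsis: it sits inside (Solenopsis,Picea).
Tracing Ursus: it sits inside (Passer,Sciurus,Ursus).
The smallest clade enclosing both is (((Shigella,Abies),((Bombus,Helarctos),Triturus)),(Callithrix,(Solenopsis,Picea)),(Aedes,(Passer,Sciurus,Ursus))); the answer is its 12 terminal taxa in alphabetical order.

Abies, Aedes, Bombus, Callithrix, Helarctos, Passer, Picea, Sciurus, Shigella, Solenopsis, Triturus, Ursus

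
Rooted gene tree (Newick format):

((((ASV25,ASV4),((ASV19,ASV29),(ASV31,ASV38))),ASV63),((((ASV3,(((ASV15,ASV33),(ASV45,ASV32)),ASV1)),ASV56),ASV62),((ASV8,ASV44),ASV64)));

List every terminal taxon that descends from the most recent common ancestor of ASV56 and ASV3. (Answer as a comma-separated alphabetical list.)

ASV1, ASV15, ASV3, ASV32, ASV33, ASV45, ASV56

Tracing ASV56: it sits inside ((ASV3,(((ASV15,ASV33),(ASV45,ASV32)),ASV1)),ASV56).
Tracing ASV3: it sits inside (ASV3,(((ASV15,ASV33),(ASV45,ASV32)),ASV1)).
The smallest clade enclosing both is ((ASV3,(((ASV15,ASV33),(ASV45,ASV32)),ASV1)),ASV56); the answer is its 7 terminal taxa in alphabetical order.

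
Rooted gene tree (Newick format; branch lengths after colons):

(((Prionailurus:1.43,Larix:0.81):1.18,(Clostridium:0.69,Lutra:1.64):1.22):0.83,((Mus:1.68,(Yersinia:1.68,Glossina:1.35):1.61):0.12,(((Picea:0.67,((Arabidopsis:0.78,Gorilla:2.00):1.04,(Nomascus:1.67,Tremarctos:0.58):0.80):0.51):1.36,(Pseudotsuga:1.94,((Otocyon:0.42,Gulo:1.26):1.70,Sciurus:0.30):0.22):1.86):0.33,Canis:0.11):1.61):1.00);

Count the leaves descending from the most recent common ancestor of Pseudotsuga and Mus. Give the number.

The MRCA of Pseudotsuga and Mus is the node subtending ((Mus,(Yersinia,Glossina)),(((Picea,((Arabidopsis,Gorilla),(Nomascus,Tremarctos))),(Pseudotsuga,((Otocyon,Gulo),Sciurus))),Canis)).
That clade contains 13 terminal taxa: Arabidopsis, Canis, Glossina, Gorilla, Gulo, Mus, Nomascus, Otocyon, Picea, Pseudotsuga, Sciurus, Tremarctos, Yersinia.

13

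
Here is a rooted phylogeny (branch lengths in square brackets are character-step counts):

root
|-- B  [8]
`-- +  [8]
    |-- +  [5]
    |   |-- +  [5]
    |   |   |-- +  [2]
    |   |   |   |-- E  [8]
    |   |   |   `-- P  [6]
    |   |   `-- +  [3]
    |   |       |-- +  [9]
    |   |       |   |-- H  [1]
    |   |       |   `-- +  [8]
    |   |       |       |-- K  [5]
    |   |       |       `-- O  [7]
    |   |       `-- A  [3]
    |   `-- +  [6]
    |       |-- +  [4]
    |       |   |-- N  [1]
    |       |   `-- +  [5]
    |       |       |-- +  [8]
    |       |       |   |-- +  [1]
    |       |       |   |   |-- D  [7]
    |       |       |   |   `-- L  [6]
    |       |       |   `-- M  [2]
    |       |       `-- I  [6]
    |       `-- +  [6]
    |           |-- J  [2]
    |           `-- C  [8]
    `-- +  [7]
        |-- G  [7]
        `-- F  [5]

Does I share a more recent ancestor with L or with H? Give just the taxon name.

L

The MRCA of I and L subtends (((D,L),M),I) (4 taxa).
The MRCA of I and H subtends (((E,P),((H,(K,O)),A)),((N,(((D,L),M),I)),(J,C))) (13 taxa).
The first is nested inside the second, so I shares a more recent common ancestor with L.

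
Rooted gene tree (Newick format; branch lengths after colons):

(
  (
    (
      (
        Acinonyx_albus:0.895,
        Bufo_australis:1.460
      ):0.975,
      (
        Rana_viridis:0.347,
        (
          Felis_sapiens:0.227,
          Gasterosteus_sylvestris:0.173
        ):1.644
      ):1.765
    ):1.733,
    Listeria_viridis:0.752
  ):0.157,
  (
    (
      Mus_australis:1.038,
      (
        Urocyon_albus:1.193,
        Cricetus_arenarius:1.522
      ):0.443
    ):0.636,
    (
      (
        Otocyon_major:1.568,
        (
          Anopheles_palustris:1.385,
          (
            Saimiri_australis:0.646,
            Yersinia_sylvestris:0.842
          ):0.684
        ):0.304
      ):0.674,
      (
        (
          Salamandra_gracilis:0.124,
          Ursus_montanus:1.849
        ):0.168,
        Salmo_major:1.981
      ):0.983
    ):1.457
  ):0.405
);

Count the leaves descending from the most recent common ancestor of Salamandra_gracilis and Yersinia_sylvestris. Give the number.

The MRCA of Salamandra_gracilis and Yersinia_sylvestris is the node subtending ((Otocyon_major,(Anopheles_palustris,(Saimiri_australis,Yersinia_sylvestris))),((Salamandra_gracilis,Ursus_montanus),Salmo_major)).
That clade contains 7 terminal taxa: Anopheles_palustris, Otocyon_major, Saimiri_australis, Salamandra_gracilis, Salmo_major, Ursus_montanus, Yersinia_sylvestris.

7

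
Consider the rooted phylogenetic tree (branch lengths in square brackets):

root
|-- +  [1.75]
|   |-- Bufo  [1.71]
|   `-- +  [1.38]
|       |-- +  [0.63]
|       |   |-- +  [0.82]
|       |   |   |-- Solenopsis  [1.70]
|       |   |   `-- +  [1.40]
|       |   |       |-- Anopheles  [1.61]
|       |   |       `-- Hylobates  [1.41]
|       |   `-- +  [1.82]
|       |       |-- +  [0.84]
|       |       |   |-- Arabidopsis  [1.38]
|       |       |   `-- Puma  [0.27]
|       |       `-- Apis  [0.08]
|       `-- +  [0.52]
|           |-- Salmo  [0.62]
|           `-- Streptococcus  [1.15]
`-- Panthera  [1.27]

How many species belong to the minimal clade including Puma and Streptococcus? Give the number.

The MRCA of Puma and Streptococcus is the node subtending (((Solenopsis,(Anopheles,Hylobates)),((Arabidopsis,Puma),Apis)),(Salmo,Streptococcus)).
That clade contains 8 terminal taxa: Anopheles, Apis, Arabidopsis, Hylobates, Puma, Salmo, Solenopsis, Streptococcus.

8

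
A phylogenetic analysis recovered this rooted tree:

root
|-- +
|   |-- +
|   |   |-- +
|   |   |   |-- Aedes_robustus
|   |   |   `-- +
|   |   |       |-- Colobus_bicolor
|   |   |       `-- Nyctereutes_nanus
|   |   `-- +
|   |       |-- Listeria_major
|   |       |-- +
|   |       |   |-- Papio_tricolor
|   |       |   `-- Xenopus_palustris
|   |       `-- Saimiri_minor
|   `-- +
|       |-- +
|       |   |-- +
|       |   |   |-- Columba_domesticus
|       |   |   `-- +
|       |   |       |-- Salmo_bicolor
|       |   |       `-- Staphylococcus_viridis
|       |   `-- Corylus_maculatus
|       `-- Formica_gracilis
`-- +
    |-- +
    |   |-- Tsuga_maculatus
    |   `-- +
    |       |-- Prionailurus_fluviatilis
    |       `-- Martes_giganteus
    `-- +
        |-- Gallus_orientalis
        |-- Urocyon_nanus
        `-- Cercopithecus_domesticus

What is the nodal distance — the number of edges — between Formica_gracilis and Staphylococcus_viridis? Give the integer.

5

The MRCA of Formica_gracilis and Staphylococcus_viridis is the node subtending (((Columba_domesticus,(Salmo_bicolor,Staphylococcus_viridis)),Corylus_maculatus),Formica_gracilis).
From Formica_gracilis up to that node: 1 branch. From Staphylococcus_viridis up to the same node: 4 branches. Total: 1 + 4 = 5.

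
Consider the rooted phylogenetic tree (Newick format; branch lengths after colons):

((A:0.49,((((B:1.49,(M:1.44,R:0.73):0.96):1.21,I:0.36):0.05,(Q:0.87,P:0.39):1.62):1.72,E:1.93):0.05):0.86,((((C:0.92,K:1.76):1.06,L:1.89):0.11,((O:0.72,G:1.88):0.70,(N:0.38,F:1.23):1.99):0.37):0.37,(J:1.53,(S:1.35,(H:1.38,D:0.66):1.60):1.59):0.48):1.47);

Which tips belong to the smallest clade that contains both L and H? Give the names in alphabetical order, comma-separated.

C, D, F, G, H, J, K, L, N, O, S

Tracing L: it sits inside ((C,K),L).
Tracing H: it sits inside (H,D).
The smallest clade enclosing both is ((((C,K),L),((O,G),(N,F))),(J,(S,(H,D)))); the answer is its 11 terminal taxa in alphabetical order.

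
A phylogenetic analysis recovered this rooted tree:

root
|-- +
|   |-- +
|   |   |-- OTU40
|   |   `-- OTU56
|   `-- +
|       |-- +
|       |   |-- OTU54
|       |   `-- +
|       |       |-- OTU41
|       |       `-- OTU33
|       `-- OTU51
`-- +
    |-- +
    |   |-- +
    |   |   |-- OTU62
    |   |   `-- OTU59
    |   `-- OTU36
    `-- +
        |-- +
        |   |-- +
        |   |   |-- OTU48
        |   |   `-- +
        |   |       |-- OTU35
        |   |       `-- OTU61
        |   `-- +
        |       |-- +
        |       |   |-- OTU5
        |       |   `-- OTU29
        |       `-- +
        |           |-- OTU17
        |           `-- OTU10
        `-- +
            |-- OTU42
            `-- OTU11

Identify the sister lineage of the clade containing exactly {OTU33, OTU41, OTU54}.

OTU51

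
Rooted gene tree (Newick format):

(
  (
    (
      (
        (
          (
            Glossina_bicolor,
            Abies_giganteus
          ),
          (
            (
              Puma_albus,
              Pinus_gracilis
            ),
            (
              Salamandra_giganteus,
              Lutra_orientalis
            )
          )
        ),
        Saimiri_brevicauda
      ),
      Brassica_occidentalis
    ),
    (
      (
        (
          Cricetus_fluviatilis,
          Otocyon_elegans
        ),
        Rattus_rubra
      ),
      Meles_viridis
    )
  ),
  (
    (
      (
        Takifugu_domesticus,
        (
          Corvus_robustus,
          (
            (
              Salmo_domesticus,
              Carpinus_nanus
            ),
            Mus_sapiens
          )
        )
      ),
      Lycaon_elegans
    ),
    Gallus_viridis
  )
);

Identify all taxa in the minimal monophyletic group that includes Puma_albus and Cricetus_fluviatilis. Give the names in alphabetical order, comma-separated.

Tracing Puma_albus: it sits inside (Puma_albus,Pinus_gracilis).
Tracing Cricetus_fluviatilis: it sits inside (Cricetus_fluviatilis,Otocyon_elegans).
The smallest clade enclosing both is (((((Glossina_bicolor,Abies_giganteus),((Puma_albus,Pinus_gracilis),(Salamandra_giganteus,Lutra_orientalis))),Saimiri_brevicauda),Brassica_occidentalis),(((Cricetus_fluviatilis,Otocyon_elegans),Rattus_rubra),Meles_viridis)); the answer is its 12 terminal taxa in alphabetical order.

Abies_giganteus, Brassica_occidentalis, Cricetus_fluviatilis, Glossina_bicolor, Lutra_orientalis, Meles_viridis, Otocyon_elegans, Pinus_gracilis, Puma_albus, Rattus_rubra, Saimiri_brevicauda, Salamandra_giganteus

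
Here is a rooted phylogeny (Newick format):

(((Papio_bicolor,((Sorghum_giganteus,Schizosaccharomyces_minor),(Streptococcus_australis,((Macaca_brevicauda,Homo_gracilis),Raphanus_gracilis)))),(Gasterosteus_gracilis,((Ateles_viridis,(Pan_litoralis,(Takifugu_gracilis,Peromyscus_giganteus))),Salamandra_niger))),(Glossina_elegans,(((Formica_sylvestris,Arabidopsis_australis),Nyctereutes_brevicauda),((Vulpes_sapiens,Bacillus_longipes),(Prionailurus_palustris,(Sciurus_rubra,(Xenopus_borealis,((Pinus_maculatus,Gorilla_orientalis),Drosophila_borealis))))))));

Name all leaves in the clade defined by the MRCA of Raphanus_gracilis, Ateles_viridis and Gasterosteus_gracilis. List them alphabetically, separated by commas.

Ateles_viridis, Gasterosteus_gracilis, Homo_gracilis, Macaca_brevicauda, Pan_litoralis, Papio_bicolor, Peromyscus_giganteus, Raphanus_gracilis, Salamandra_niger, Schizosaccharomyces_minor, Sorghum_giganteus, Streptococcus_australis, Takifugu_gracilis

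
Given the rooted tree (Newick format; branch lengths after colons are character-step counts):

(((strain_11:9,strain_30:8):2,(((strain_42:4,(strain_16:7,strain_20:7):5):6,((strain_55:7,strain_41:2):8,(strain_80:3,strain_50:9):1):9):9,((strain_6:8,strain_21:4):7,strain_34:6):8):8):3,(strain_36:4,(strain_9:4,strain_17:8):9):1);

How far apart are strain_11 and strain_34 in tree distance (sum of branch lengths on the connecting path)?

The path runs strain_11 → … → MRCA → … → strain_34; the MRCA is the node subtending ((strain_11,strain_30),(((strain_42,(strain_16,strain_20)),((strain_55,strain_41),(strain_80,strain_50))),((strain_6,strain_21),strain_34))).
Branch lengths along that path: 9 + 2 + 8 + 8 + 6 = 33.

33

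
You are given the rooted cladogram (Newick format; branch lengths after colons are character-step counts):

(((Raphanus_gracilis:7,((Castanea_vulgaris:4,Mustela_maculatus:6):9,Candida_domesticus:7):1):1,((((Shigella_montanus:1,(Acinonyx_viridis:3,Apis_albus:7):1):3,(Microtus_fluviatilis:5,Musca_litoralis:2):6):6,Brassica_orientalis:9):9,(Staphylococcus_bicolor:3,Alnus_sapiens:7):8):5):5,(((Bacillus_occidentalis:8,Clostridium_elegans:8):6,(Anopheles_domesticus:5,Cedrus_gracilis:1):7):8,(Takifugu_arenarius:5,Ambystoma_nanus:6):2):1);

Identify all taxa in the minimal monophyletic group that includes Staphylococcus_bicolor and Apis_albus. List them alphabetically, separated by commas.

Acinonyx_viridis, Alnus_sapiens, Apis_albus, Brassica_orientalis, Microtus_fluviatilis, Musca_litoralis, Shigella_montanus, Staphylococcus_bicolor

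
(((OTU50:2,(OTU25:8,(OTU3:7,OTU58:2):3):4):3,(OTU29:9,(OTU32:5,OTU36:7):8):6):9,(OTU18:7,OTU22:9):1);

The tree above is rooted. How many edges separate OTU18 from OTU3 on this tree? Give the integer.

7

The MRCA of OTU18 and OTU3 is the root of the tree.
From OTU18 up to that node: 2 branches. From OTU3 up to the same node: 5 branches. Total: 2 + 5 = 7.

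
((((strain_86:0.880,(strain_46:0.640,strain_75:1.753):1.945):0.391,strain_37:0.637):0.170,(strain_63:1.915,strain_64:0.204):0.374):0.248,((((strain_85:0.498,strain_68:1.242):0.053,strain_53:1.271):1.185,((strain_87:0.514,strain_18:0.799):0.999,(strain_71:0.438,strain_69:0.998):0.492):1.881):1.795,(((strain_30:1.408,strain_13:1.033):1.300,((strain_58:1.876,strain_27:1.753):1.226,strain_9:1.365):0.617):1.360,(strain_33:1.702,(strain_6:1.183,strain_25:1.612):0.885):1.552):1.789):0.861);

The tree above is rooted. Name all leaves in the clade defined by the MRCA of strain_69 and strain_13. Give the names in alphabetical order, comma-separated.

strain_13, strain_18, strain_25, strain_27, strain_30, strain_33, strain_53, strain_58, strain_6, strain_68, strain_69, strain_71, strain_85, strain_87, strain_9

Tracing strain_69: it sits inside (strain_71,strain_69).
Tracing strain_13: it sits inside (strain_30,strain_13).
The smallest clade enclosing both is ((((strain_85,strain_68),strain_53),((strain_87,strain_18),(strain_71,strain_69))),(((strain_30,strain_13),((strain_58,strain_27),strain_9)),(strain_33,(strain_6,strain_25)))); the answer is its 15 terminal taxa in alphabetical order.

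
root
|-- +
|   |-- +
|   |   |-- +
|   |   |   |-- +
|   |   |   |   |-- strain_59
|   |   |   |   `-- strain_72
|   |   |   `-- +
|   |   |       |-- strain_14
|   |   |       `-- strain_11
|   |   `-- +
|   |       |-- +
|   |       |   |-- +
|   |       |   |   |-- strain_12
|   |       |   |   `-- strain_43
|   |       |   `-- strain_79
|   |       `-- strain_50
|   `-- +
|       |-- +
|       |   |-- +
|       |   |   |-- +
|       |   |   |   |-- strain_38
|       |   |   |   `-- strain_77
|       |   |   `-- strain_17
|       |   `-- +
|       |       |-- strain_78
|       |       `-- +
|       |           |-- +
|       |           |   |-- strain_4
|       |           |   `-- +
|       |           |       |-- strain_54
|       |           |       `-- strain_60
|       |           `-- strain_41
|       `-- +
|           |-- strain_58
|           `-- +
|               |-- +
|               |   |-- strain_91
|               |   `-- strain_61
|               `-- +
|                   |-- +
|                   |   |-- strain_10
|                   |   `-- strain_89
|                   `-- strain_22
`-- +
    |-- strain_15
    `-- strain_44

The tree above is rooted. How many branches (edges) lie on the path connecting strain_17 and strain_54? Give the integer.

The MRCA of strain_17 and strain_54 is the node subtending (((strain_38,strain_77),strain_17),(strain_78,((strain_4,(strain_54,strain_60)),strain_41))).
From strain_17 up to that node: 2 branches. From strain_54 up to the same node: 5 branches. Total: 2 + 5 = 7.

7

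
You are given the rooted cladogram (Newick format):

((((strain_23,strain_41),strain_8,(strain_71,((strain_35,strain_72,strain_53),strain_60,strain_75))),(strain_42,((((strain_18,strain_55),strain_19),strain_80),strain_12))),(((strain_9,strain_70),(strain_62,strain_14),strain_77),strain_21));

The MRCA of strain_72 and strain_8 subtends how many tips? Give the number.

9

The MRCA of strain_72 and strain_8 is the node subtending ((strain_23,strain_41),strain_8,(strain_71,((strain_35,strain_72,strain_53),strain_60,strain_75))).
That clade contains 9 terminal taxa: strain_23, strain_35, strain_41, strain_53, strain_60, strain_71, strain_72, strain_75, strain_8.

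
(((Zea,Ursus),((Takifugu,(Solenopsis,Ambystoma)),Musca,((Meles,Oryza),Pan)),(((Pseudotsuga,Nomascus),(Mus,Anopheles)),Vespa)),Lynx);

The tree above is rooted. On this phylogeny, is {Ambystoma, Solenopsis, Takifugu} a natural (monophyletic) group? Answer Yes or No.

Yes

The most recent common ancestor of these taxa subtends (Takifugu,(Solenopsis,Ambystoma)).
That clade has exactly 3 tips — every listed taxon and nothing else — so the group is monophyletic.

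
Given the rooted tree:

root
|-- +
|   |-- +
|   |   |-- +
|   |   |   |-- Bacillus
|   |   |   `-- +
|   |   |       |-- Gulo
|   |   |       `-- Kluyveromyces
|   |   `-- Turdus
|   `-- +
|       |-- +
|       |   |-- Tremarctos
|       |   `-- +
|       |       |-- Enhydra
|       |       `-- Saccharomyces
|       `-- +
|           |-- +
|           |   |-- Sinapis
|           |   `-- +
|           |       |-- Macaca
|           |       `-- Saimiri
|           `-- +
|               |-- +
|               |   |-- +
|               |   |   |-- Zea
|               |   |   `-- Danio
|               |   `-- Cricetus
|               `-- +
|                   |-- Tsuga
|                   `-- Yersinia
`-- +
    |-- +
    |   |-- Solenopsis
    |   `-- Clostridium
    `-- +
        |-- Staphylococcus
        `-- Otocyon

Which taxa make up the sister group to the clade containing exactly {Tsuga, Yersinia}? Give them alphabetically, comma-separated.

The clade containing exactly {Tsuga, Yersinia} attaches to the tree at the node subtending (((Zea,Danio),Cricetus),(Tsuga,Yersinia)).
The other lineage descending from that same node — the sister group — is ((Zea,Danio),Cricetus); its 3 tips in alphabetical order are the answer.

Cricetus, Danio, Zea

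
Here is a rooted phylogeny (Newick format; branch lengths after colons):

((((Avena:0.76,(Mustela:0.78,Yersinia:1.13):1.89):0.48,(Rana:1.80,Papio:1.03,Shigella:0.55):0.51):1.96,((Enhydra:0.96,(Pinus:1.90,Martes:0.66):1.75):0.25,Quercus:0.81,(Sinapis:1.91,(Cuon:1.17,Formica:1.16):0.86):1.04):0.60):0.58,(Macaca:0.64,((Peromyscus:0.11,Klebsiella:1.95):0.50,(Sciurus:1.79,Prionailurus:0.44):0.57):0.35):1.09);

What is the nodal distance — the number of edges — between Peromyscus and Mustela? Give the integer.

The MRCA of Peromyscus and Mustela is the root of the tree.
From Peromyscus up to that node: 4 branches. From Mustela up to the same node: 5 branches. Total: 4 + 5 = 9.

9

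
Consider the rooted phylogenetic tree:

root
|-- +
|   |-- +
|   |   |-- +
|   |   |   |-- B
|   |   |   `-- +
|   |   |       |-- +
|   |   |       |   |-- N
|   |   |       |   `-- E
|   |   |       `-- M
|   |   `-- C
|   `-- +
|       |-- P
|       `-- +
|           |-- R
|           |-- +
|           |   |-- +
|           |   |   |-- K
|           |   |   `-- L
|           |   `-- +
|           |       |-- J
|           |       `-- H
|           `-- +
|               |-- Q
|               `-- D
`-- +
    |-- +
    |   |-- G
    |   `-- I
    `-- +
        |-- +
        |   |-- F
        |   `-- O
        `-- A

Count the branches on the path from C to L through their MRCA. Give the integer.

The MRCA of C and L is the node subtending (((B,((N,E),M)),C),(P,(R,((K,L),(J,H)),(Q,D)))).
From C up to that node: 2 branches. From L up to the same node: 5 branches. Total: 2 + 5 = 7.

7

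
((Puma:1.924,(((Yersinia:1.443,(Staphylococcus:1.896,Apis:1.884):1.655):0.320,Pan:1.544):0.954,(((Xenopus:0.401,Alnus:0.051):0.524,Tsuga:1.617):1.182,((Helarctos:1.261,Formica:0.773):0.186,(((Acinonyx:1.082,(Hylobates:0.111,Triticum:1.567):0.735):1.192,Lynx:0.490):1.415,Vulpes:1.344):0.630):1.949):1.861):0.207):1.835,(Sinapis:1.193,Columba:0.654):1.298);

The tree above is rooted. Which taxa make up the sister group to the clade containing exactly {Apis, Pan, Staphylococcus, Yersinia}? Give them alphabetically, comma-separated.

The clade containing exactly {Apis, Pan, Staphylococcus, Yersinia} attaches to the tree at the node subtending (((Yersinia,(Staphylococcus,Apis)),Pan),(((Xenopus,Alnus),Tsuga),((Helarctos,Formica),(((Acinonyx,(Hylobates,Triticum)),Lynx),Vulpes)))).
The other lineage descending from that same node — the sister group — is (((Xenopus,Alnus),Tsuga),((Helarctos,Formica),(((Acinonyx,(Hylobates,Triticum)),Lynx),Vulpes))); its 10 tips in alphabetical order are the answer.

Acinonyx, Alnus, Formica, Helarctos, Hylobates, Lynx, Triticum, Tsuga, Vulpes, Xenopus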